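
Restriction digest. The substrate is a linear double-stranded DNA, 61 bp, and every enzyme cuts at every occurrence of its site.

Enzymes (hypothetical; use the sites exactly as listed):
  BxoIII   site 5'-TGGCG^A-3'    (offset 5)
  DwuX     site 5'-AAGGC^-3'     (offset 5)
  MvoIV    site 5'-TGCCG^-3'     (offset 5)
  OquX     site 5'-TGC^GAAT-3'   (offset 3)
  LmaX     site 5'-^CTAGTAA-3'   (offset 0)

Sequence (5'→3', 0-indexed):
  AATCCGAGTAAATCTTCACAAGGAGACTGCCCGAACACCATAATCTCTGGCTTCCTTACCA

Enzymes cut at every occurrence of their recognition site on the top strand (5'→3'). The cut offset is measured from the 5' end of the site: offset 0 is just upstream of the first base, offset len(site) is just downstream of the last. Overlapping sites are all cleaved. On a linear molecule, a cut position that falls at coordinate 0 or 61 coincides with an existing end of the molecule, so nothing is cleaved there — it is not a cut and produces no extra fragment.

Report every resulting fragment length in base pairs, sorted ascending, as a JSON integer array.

[61]

Site scan:
  BxoIII (TGGCGA, off=5): no sites
  DwuX (AAGGC, off=5): no sites
  MvoIV (TGCCG, off=5): no sites
  OquX (TGCGAAT, off=3): no sites
  LmaX (CTAGTAA, off=0): no sites

Pooled cuts: ∅

Fragment lengths:
  no cuts → one linear fragment of 61 bp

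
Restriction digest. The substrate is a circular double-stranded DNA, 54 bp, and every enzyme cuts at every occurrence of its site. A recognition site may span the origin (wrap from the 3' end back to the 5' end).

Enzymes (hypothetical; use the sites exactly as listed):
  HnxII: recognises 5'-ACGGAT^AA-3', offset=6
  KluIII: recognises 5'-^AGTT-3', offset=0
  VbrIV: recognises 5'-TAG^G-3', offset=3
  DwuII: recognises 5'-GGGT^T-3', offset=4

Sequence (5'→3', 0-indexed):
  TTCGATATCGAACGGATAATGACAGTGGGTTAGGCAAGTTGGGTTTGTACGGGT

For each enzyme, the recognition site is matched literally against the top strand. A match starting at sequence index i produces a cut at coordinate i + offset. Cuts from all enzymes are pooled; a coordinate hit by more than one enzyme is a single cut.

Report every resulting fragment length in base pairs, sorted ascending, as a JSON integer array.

Site scan:
  HnxII ACGGATAA/6: at [11] ⇒ [17]
  KluIII AGTT/0: at [36] ⇒ [36]
  VbrIV TAGG/3: at [30] ⇒ [33]
  DwuII GGGTT/4: at [26, 40, 50] ⇒ [0, 30, 44]

All cut coordinates (distinct, sorted): [0, 17, 30, 33, 36, 44]

Fragment lengths:
  0→17: 17 bp
  17→30: 13 bp
  30→33: 3 bp
  33→36: 3 bp
  36→44: 8 bp
  44→0 (wrap): 54-44+0 = 10 bp

[3,3,8,10,13,17]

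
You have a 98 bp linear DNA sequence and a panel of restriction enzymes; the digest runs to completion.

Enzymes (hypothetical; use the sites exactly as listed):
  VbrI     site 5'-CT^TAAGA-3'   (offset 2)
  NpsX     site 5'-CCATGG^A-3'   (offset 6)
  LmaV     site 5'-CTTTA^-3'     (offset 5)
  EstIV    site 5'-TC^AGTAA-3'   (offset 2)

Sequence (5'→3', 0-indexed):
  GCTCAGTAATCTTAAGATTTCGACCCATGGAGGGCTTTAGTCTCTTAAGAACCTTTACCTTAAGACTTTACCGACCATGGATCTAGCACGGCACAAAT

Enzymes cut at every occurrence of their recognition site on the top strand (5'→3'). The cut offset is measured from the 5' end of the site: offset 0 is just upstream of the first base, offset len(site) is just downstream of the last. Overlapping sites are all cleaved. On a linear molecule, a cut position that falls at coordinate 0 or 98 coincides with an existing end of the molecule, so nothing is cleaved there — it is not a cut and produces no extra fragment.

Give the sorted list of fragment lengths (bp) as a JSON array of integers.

Scan for sites:
  VbrI (CTTAAGA, off=2): starts [10, 43, 58] → cuts [12, 45, 60]
  NpsX (CCATGGA, off=6): starts [24, 74] → cuts [30, 80]
  LmaV (CTTTA, off=5): starts [34, 52, 65] → cuts [39, 57, 70]
  EstIV (TCAGTAA, off=2): starts [2] → cuts [4]

Pooled cuts: [4, 12, 30, 39, 45, 57, 60, 70, 80]

Fragments:
  [0,4): 4 bp
  [4,12): 8 bp
  [12,30): 18 bp
  [30,39): 9 bp
  [39,45): 6 bp
  [45,57): 12 bp
  [57,60): 3 bp
  [60,70): 10 bp
  [70,80): 10 bp
  [80,98): 18 bp

[3,4,6,8,9,10,10,12,18,18]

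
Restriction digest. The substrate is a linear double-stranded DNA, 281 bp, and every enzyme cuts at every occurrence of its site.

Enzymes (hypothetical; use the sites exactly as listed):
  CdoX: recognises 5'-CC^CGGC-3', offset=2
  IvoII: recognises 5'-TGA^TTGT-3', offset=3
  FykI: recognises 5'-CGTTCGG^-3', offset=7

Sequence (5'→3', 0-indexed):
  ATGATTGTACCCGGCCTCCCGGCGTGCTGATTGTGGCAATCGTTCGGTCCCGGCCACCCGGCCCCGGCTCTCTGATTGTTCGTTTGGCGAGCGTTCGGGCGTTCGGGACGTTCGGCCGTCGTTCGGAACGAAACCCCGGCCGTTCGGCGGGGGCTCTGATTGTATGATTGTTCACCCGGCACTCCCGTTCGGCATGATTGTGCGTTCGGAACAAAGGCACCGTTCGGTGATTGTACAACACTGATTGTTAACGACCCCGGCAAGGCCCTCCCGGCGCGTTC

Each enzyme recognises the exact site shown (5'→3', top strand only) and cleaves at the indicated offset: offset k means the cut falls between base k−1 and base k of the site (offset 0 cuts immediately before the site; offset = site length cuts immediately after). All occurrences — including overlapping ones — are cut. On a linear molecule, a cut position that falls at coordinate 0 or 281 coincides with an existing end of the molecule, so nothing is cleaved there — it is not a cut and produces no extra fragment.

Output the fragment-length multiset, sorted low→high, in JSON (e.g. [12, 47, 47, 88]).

Scan for sites:
  CdoX (CCCGGC, off=2): starts [9, 17, 48, 56, 62, 134, 174, 255, 269] → cuts [11, 19, 50, 58, 64, 136, 176, 257, 271]
  IvoII (TGATTGT, off=3): starts [1, 27, 72, 156, 164, 194, 227, 241] → cuts [4, 30, 75, 159, 167, 197, 230, 244]
  FykI (CGTTCGG, off=7): starts [40, 91, 99, 108, 119, 140, 185, 202, 220] → cuts [47, 98, 106, 115, 126, 147, 192, 209, 227]

Pooled cuts: [4, 11, 19, 30, 47, 50, 58, 64, 75, 98, 106, 115, 126, 136, 147, 159, 167, 176, 192, 197, 209, 227, 230, 244, 257, 271]

Fragments:
  [0,4): 4 bp
  [4,11): 7 bp
  [11,19): 8 bp
  [19,30): 11 bp
  [30,47): 17 bp
  [47,50): 3 bp
  [50,58): 8 bp
  [58,64): 6 bp
  [64,75): 11 bp
  [75,98): 23 bp
  [98,106): 8 bp
  [106,115): 9 bp
  [115,126): 11 bp
  [126,136): 10 bp
  [136,147): 11 bp
  [147,159): 12 bp
  [159,167): 8 bp
  [167,176): 9 bp
  [176,192): 16 bp
  [192,197): 5 bp
  [197,209): 12 bp
  [209,227): 18 bp
  [227,230): 3 bp
  [230,244): 14 bp
  [244,257): 13 bp
  [257,271): 14 bp
  [271,281): 10 bp

[3,3,4,5,6,7,8,8,8,8,9,9,10,10,11,11,11,11,12,12,13,14,14,16,17,18,23]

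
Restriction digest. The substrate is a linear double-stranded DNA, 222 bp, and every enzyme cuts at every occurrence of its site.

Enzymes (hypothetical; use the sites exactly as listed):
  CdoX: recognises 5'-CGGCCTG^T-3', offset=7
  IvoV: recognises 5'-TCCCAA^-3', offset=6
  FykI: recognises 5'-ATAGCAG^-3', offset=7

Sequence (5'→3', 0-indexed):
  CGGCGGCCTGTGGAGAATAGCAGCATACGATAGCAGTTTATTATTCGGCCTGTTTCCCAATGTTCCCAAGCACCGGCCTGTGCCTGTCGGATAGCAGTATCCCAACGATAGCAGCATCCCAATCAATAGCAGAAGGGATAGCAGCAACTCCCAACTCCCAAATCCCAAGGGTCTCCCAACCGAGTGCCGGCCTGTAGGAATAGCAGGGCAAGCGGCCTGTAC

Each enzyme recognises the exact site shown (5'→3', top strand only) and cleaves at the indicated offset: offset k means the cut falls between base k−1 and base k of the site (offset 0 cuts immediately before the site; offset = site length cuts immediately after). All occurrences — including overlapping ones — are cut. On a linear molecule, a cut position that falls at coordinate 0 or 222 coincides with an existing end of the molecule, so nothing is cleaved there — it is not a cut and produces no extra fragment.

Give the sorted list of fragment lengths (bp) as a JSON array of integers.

Per-enzyme occurrences:
  CdoX CGGCCTGT/7: at [3, 45, 73, 187, 212] ⇒ [10, 52, 80, 194, 219]
  IvoV TCCCAA/6: at [54, 63, 99, 116, 148, 155, 162, 173] ⇒ [60, 69, 105, 122, 154, 161, 168, 179]
  FykI ATAGCAG/7: at [16, 29, 90, 107, 125, 137, 199] ⇒ [23, 36, 97, 114, 132, 144, 206]

Pooled cuts: [10, 23, 36, 52, 60, 69, 80, 97, 105, 114, 122, 132, 144, 154, 161, 168, 179, 194, 206, 219]

Fragments:
  [0,10): 10 bp
  [10,23): 13 bp
  [23,36): 13 bp
  [36,52): 16 bp
  [52,60): 8 bp
  [60,69): 9 bp
  [69,80): 11 bp
  [80,97): 17 bp
  [97,105): 8 bp
  [105,114): 9 bp
  [114,122): 8 bp
  [122,132): 10 bp
  [132,144): 12 bp
  [144,154): 10 bp
  [154,161): 7 bp
  [161,168): 7 bp
  [168,179): 11 bp
  [179,194): 15 bp
  [194,206): 12 bp
  [206,219): 13 bp
  [219,222): 3 bp

[3,7,7,8,8,8,9,9,10,10,10,11,11,12,12,13,13,13,15,16,17]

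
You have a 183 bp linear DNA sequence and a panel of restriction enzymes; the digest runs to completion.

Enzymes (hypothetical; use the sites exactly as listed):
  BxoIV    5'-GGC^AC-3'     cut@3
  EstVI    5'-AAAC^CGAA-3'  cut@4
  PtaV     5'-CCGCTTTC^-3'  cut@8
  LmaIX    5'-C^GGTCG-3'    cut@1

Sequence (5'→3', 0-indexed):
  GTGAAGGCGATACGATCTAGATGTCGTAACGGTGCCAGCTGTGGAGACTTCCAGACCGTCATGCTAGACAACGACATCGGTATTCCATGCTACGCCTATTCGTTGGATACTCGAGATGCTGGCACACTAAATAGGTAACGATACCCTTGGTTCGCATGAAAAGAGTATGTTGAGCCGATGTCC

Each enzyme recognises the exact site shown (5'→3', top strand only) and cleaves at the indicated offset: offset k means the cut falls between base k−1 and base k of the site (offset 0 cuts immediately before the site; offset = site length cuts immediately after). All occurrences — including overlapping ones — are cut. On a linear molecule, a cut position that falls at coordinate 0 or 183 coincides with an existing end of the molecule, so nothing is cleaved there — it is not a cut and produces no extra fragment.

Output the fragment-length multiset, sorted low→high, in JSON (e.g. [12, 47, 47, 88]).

[60,123]

Per-enzyme occurrences:
  BxoIV GGCAC/3: at [120] ⇒ [123]
  EstVI (AAACCGAA, off=4): no sites
  PtaV (CCGCTTTC, off=8): no sites
  LmaIX (CGGTCG, off=1): no sites

Pooled cuts: [123]

Fragments:
  [0,123): 123 bp
  [123,183): 60 bp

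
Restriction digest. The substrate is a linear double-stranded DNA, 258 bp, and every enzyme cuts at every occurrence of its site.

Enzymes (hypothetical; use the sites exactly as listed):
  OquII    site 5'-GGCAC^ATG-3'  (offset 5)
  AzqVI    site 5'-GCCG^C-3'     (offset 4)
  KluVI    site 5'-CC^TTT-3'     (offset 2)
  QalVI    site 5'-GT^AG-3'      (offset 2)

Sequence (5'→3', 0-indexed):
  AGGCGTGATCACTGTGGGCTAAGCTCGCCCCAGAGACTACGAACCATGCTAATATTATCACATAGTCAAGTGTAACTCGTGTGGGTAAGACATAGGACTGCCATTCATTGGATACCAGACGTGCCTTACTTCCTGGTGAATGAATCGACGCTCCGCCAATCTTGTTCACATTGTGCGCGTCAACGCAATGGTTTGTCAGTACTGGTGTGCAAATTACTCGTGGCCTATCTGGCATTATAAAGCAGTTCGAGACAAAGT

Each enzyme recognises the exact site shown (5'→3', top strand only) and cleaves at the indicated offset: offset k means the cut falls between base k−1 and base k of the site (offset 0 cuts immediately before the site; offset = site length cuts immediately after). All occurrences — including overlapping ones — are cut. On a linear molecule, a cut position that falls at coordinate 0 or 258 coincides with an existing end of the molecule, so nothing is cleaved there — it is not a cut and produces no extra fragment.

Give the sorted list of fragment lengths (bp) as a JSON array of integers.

Per-enzyme occurrences:
  OquII (GGCACATG, off=5): no sites
  AzqVI (GCCGC, off=4): no sites
  KluVI (CCTTT, off=2): no sites
  QalVI (GTAG, off=2): no sites

All cut coordinates (distinct, sorted): ∅

Fragments:
  no cuts → one linear fragment of 258 bp

[258]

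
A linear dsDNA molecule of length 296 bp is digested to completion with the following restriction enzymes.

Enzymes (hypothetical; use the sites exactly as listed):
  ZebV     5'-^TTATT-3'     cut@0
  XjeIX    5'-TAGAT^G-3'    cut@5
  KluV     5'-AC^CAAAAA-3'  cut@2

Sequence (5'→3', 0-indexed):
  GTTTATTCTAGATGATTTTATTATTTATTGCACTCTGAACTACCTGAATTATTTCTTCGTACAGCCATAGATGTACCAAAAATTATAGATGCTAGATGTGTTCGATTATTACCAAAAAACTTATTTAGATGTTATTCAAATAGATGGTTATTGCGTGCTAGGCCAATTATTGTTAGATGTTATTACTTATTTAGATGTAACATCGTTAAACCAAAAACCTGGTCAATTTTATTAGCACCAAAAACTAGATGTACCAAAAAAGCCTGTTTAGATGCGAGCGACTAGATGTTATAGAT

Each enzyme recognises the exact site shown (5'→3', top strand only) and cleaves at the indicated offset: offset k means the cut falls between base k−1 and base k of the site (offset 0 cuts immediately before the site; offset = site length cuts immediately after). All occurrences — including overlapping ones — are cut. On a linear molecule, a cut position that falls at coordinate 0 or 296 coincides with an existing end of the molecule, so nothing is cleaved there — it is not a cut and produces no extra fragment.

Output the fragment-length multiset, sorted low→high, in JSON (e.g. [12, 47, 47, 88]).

[1,1,2,2,3,4,4,4,4,7,7,7,8,8,9,10,10,10,11,12,12,14,14,14,15,17,19,19,24,24]

Scan for sites:
  ZebV (TTATT, off=0): starts [2, 17, 20, 24, 48, 105, 120, 131, 147, 166, 179, 186, 228] → cuts [2, 17, 20, 24, 48, 105, 120, 131, 147, 166, 179, 186, 228]
  XjeIX (TAGATG, off=5): starts [8, 67, 85, 92, 125, 140, 173, 191, 245, 268, 282] → cuts [13, 72, 90, 97, 130, 145, 178, 196, 250, 273, 287]
  KluV (ACCAAAAA, off=2): starts [74, 110, 209, 236, 252] → cuts [76, 112, 211, 238, 254]

Pooled cuts: [2, 13, 17, 20, 24, 48, 72, 76, 90, 97, 105, 112, 120, 130, 131, 145, 147, 166, 178, 179, 186, 196, 211, 228, 238, 250, 254, 273, 287]

Fragment lengths:
  [0,2): 2 bp
  [2,13): 11 bp
  [13,17): 4 bp
  [17,20): 3 bp
  [20,24): 4 bp
  [24,48): 24 bp
  [48,72): 24 bp
  [72,76): 4 bp
  [76,90): 14 bp
  [90,97): 7 bp
  [97,105): 8 bp
  [105,112): 7 bp
  [112,120): 8 bp
  [120,130): 10 bp
  [130,131): 1 bp
  [131,145): 14 bp
  [145,147): 2 bp
  [147,166): 19 bp
  [166,178): 12 bp
  [178,179): 1 bp
  [179,186): 7 bp
  [186,196): 10 bp
  [196,211): 15 bp
  [211,228): 17 bp
  [228,238): 10 bp
  [238,250): 12 bp
  [250,254): 4 bp
  [254,273): 19 bp
  [273,287): 14 bp
  [287,296): 9 bp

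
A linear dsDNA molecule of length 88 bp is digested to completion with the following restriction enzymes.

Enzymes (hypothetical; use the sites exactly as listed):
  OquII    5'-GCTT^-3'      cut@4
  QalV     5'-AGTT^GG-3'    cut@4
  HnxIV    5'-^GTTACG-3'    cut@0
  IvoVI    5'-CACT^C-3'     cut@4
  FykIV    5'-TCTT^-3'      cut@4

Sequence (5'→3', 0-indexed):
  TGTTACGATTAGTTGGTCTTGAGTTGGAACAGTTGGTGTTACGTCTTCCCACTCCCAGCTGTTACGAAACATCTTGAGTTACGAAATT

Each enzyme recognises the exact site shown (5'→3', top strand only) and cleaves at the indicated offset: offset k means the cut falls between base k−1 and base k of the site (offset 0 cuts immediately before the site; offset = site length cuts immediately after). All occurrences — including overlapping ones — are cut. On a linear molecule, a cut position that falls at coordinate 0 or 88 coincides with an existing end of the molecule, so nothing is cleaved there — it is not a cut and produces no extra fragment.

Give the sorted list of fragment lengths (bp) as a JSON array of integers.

[1,2,3,5,6,6,7,9,10,11,13,15]

Scan for sites:
  OquII (GCTT, off=4): no sites
  QalV (AGTTGG, off=4): starts [10, 21, 30] → cuts [14, 25, 34]
  HnxIV (GTTACG, off=0): starts [1, 37, 60, 77] → cuts [1, 37, 60, 77]
  IvoVI (CACTC, off=4): starts [49] → cuts [53]
  FykIV (TCTT, off=4): starts [16, 43, 71] → cuts [20, 47, 75]

Pooled cuts: [1, 14, 20, 25, 34, 37, 47, 53, 60, 75, 77]

Fragments:
  [0,1): 1 bp
  [1,14): 13 bp
  [14,20): 6 bp
  [20,25): 5 bp
  [25,34): 9 bp
  [34,37): 3 bp
  [37,47): 10 bp
  [47,53): 6 bp
  [53,60): 7 bp
  [60,75): 15 bp
  [75,77): 2 bp
  [77,88): 11 bp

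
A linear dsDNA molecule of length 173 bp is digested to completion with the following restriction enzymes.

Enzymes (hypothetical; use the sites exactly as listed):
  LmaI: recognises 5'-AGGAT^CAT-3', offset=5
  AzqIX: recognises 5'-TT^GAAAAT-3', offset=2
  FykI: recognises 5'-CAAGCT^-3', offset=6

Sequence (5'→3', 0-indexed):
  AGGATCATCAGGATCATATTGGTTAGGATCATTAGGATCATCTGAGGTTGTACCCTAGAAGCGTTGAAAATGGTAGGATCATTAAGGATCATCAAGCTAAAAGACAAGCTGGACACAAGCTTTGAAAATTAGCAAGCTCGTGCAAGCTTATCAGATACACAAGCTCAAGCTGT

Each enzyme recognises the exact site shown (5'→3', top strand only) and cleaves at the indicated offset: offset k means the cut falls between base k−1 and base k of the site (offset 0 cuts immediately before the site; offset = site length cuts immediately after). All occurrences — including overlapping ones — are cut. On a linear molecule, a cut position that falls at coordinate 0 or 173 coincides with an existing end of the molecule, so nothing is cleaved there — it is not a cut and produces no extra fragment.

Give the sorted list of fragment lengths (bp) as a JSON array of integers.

[2,2,5,6,9,9,9,10,10,11,12,14,15,15,17,27]

Scan for sites:
  LmaI (AGGATCAT, off=5): starts [0, 9, 24, 33, 74, 84] → cuts [5, 14, 29, 38, 79, 89]
  AzqIX (TTGAAAAT, off=2): starts [63, 121] → cuts [65, 123]
  FykI (CAAGCT, off=6): starts [92, 104, 115, 132, 142, 159, 165] → cuts [98, 110, 121, 138, 148, 165, 171]

All cut coordinates (distinct, sorted): [5, 14, 29, 38, 65, 79, 89, 98, 110, 121, 123, 138, 148, 165, 171]

Fragments:
  [0,5): 5 bp
  [5,14): 9 bp
  [14,29): 15 bp
  [29,38): 9 bp
  [38,65): 27 bp
  [65,79): 14 bp
  [79,89): 10 bp
  [89,98): 9 bp
  [98,110): 12 bp
  [110,121): 11 bp
  [121,123): 2 bp
  [123,138): 15 bp
  [138,148): 10 bp
  [148,165): 17 bp
  [165,171): 6 bp
  [171,173): 2 bp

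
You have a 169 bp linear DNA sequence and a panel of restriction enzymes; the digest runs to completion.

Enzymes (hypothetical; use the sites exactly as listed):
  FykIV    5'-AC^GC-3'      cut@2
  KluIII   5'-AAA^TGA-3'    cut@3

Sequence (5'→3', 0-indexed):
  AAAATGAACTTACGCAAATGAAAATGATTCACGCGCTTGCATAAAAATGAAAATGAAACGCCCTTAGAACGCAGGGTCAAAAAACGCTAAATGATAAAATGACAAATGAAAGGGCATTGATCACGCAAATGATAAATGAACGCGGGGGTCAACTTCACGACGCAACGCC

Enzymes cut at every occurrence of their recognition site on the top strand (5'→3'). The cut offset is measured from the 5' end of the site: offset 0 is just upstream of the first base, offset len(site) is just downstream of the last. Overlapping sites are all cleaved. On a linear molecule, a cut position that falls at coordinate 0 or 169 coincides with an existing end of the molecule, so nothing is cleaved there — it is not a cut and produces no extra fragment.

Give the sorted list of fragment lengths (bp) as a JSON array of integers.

Scan for sites:
  FykIV (ACGC, off=2): starts [11, 30, 57, 68, 83, 122, 139, 159, 164] → cuts [13, 32, 59, 70, 85, 124, 141, 161, 166]
  KluIII (AAATGA, off=3): starts [1, 15, 21, 44, 50, 88, 96, 103, 126, 133] → cuts [4, 18, 24, 47, 53, 91, 99, 106, 129, 136]

Pooled cuts: [4, 13, 18, 24, 32, 47, 53, 59, 70, 85, 91, 99, 106, 124, 129, 136, 141, 161, 166]

Fragment lengths:
  [0,4): 4 bp
  [4,13): 9 bp
  [13,18): 5 bp
  [18,24): 6 bp
  [24,32): 8 bp
  [32,47): 15 bp
  [47,53): 6 bp
  [53,59): 6 bp
  [59,70): 11 bp
  [70,85): 15 bp
  [85,91): 6 bp
  [91,99): 8 bp
  [99,106): 7 bp
  [106,124): 18 bp
  [124,129): 5 bp
  [129,136): 7 bp
  [136,141): 5 bp
  [141,161): 20 bp
  [161,166): 5 bp
  [166,169): 3 bp

[3,4,5,5,5,5,6,6,6,6,7,7,8,8,9,11,15,15,18,20]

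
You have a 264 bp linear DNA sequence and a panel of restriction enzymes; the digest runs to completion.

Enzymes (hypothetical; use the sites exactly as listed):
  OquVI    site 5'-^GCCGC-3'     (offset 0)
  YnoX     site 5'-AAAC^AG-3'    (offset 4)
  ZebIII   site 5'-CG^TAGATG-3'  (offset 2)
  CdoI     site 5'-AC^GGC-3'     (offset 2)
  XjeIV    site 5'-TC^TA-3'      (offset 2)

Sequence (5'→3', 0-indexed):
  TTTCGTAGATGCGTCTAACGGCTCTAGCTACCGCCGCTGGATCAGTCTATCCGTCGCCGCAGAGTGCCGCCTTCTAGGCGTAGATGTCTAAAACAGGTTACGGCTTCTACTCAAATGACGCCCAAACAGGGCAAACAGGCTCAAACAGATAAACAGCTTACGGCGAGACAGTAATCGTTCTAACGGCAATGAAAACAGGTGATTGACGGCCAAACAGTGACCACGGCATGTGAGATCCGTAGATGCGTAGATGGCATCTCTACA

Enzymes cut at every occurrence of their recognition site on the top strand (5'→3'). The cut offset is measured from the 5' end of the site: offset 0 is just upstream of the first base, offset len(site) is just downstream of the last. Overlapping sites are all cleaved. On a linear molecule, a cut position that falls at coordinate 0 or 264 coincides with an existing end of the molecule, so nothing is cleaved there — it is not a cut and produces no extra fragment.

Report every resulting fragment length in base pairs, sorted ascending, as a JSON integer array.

Scan for sites:
  OquVI GCCGC/0: at [32, 55, 65] ⇒ [32, 55, 65]
  YnoX AAACAG/4: at [90, 123, 132, 142, 150, 192, 211] ⇒ [94, 127, 136, 146, 154, 196, 215]
  ZebIII CGTAGATG/2: at [3, 78, 237, 245] ⇒ [5, 80, 239, 247]
  CdoI ACGGC/2: at [17, 99, 159, 182, 205, 222] ⇒ [19, 101, 161, 184, 207, 224]
  XjeIV TCTA/2: at [13, 22, 45, 72, 86, 105, 178, 258] ⇒ [15, 24, 47, 74, 88, 107, 180, 260]

Pooled cuts: [5, 15, 19, 24, 32, 47, 55, 65, 74, 80, 88, 94, 101, 107, 127, 136, 146, 154, 161, 180, 184, 196, 207, 215, 224, 239, 247, 260]

Fragment lengths:
  [0,5): 5 bp
  [5,15): 10 bp
  [15,19): 4 bp
  [19,24): 5 bp
  [24,32): 8 bp
  [32,47): 15 bp
  [47,55): 8 bp
  [55,65): 10 bp
  [65,74): 9 bp
  [74,80): 6 bp
  [80,88): 8 bp
  [88,94): 6 bp
  [94,101): 7 bp
  [101,107): 6 bp
  [107,127): 20 bp
  [127,136): 9 bp
  [136,146): 10 bp
  [146,154): 8 bp
  [154,161): 7 bp
  [161,180): 19 bp
  [180,184): 4 bp
  [184,196): 12 bp
  [196,207): 11 bp
  [207,215): 8 bp
  [215,224): 9 bp
  [224,239): 15 bp
  [239,247): 8 bp
  [247,260): 13 bp
  [260,264): 4 bp

[4,4,4,5,5,6,6,6,7,7,8,8,8,8,8,8,9,9,9,10,10,10,11,12,13,15,15,19,20]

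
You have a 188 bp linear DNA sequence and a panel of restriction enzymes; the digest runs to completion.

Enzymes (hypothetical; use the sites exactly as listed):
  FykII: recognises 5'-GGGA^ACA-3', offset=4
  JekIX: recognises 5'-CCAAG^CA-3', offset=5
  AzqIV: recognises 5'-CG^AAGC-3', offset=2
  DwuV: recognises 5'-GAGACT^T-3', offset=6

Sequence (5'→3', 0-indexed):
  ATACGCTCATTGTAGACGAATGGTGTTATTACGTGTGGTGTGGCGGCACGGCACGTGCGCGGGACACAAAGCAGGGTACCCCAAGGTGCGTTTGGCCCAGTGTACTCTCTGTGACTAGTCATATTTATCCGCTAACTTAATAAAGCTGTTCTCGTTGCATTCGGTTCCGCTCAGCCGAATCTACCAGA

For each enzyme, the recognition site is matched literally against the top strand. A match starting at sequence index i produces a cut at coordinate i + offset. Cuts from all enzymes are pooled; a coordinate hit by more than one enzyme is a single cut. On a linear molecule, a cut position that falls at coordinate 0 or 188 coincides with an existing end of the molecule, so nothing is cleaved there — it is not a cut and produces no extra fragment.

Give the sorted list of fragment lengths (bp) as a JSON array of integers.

[188]

Scan for sites:
  FykII (GGGAACA, off=4): no sites
  JekIX (CCAAGCA, off=5): no sites
  AzqIV (CGAAGC, off=2): no sites
  DwuV (GAGACTT, off=6): no sites

All cut coordinates (distinct, sorted): ∅

Fragment lengths:
  no cuts → one linear fragment of 188 bp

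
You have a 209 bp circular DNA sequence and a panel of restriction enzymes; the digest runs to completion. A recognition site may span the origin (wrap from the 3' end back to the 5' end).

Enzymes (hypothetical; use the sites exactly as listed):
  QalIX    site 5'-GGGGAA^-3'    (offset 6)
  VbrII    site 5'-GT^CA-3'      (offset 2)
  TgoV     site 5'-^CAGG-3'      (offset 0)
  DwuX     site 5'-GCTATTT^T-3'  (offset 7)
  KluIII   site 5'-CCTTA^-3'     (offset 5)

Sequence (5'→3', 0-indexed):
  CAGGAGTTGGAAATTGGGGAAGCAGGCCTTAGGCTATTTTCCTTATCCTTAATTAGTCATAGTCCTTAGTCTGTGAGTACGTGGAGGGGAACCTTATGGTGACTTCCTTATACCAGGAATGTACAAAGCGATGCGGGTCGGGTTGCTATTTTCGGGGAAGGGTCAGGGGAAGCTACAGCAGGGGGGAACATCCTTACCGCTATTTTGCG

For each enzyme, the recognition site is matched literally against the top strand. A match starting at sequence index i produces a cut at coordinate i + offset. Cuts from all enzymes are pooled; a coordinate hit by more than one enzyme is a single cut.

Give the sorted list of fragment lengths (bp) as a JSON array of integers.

Per-enzyme occurrences:
  QalIX GGGGAA/6: at [15, 85, 153, 165, 182] ⇒ [21, 91, 159, 171, 188]
  VbrII GTCA/2: at [55, 161] ⇒ [57, 163]
  TgoV CAGG/0: at [0, 22, 113, 163, 178] ⇒ [0, 22, 113, 163, 178]
  DwuX GCTATTTT/7: at [32, 144, 198] ⇒ [39, 151, 205]
  KluIII CCTTA/5: at [26, 40, 46, 63, 91, 105, 191] ⇒ [31, 45, 51, 68, 96, 110, 196]

All cut coordinates (distinct, sorted): [0, 21, 22, 31, 39, 45, 51, 57, 68, 91, 96, 110, 113, 151, 159, 163, 171, 178, 188, 196, 205]

Fragment lengths:
  0→21: 21 bp
  21→22: 1 bp
  22→31: 9 bp
  31→39: 8 bp
  39→45: 6 bp
  45→51: 6 bp
  51→57: 6 bp
  57→68: 11 bp
  68→91: 23 bp
  91→96: 5 bp
  96→110: 14 bp
  110→113: 3 bp
  113→151: 38 bp
  151→159: 8 bp
  159→163: 4 bp
  163→171: 8 bp
  171→178: 7 bp
  178→188: 10 bp
  188→196: 8 bp
  196→205: 9 bp
  205→0 (wrap): 209-205+0 = 4 bp

[1,3,4,4,5,6,6,6,7,8,8,8,8,9,9,10,11,14,21,23,38]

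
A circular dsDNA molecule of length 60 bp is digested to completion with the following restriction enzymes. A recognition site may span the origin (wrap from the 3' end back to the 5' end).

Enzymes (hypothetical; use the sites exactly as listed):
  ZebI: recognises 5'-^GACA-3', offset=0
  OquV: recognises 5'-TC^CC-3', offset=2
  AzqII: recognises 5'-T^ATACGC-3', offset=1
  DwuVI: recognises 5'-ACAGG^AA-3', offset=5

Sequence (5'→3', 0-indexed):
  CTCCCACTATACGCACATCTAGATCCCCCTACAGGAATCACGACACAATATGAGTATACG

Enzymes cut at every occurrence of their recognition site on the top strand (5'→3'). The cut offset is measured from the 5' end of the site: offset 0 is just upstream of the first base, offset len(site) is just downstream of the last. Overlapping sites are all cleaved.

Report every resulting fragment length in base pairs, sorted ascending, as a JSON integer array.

[5,6,8,10,14,17]

Site scan:
  ZebI (GACA, off=0): starts [41] → cuts [41]
  OquV (TCCC, off=2): starts [1, 23] → cuts [3, 25]
  AzqII (TATACGC, off=1): starts [7, 54] → cuts [8, 55]
  DwuVI (ACAGGAA, off=5): starts [30] → cuts [35]

All cut coordinates (distinct, sorted): [3, 8, 25, 35, 41, 55]

Fragment lengths:
  3→8: 5 bp
  8→25: 17 bp
  25→35: 10 bp
  35→41: 6 bp
  41→55: 14 bp
  55→3 (wrap): 60-55+3 = 8 bp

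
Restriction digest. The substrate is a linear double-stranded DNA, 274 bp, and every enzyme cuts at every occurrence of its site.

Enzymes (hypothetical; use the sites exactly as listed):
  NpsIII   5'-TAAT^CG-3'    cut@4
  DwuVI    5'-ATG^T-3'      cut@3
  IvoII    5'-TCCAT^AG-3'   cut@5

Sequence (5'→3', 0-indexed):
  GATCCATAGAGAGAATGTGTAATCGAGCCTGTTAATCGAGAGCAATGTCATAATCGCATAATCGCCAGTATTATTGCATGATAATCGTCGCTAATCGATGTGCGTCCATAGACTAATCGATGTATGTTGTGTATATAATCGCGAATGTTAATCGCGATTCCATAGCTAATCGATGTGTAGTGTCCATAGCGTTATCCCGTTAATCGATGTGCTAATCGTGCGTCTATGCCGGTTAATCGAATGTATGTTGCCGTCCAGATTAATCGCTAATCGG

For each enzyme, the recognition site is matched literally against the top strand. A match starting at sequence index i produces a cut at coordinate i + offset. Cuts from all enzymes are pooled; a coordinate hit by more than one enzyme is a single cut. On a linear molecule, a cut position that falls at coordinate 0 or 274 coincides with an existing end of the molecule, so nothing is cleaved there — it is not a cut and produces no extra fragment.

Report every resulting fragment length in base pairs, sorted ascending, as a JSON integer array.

[3,4,4,5,5,5,5,5,6,6,7,7,7,7,7,8,8,8,9,10,10,11,11,12,13,13,17,17,21,23]

Site scan:
  NpsIII TAATCG/4: at [19, 32, 50, 58, 81, 91, 113, 135, 148, 166, 200, 212, 233, 260, 267] ⇒ [23, 36, 54, 62, 85, 95, 117, 139, 152, 170, 204, 216, 237, 264, 271]
  DwuVI ATGT/3: at [14, 44, 97, 119, 123, 144, 172, 206, 240, 244] ⇒ [17, 47, 100, 122, 126, 147, 175, 209, 243, 247]
  IvoII TCCATAG/5: at [2, 104, 158, 182] ⇒ [7, 109, 163, 187]

Pooled cuts: [7, 17, 23, 36, 47, 54, 62, 85, 95, 100, 109, 117, 122, 126, 139, 147, 152, 163, 170, 175, 187, 204, 209, 216, 237, 243, 247, 264, 271]

Fragments:
  [0,7): 7 bp
  [7,17): 10 bp
  [17,23): 6 bp
  [23,36): 13 bp
  [36,47): 11 bp
  [47,54): 7 bp
  [54,62): 8 bp
  [62,85): 23 bp
  [85,95): 10 bp
  [95,100): 5 bp
  [100,109): 9 bp
  [109,117): 8 bp
  [117,122): 5 bp
  [122,126): 4 bp
  [126,139): 13 bp
  [139,147): 8 bp
  [147,152): 5 bp
  [152,163): 11 bp
  [163,170): 7 bp
  [170,175): 5 bp
  [175,187): 12 bp
  [187,204): 17 bp
  [204,209): 5 bp
  [209,216): 7 bp
  [216,237): 21 bp
  [237,243): 6 bp
  [243,247): 4 bp
  [247,264): 17 bp
  [264,271): 7 bp
  [271,274): 3 bp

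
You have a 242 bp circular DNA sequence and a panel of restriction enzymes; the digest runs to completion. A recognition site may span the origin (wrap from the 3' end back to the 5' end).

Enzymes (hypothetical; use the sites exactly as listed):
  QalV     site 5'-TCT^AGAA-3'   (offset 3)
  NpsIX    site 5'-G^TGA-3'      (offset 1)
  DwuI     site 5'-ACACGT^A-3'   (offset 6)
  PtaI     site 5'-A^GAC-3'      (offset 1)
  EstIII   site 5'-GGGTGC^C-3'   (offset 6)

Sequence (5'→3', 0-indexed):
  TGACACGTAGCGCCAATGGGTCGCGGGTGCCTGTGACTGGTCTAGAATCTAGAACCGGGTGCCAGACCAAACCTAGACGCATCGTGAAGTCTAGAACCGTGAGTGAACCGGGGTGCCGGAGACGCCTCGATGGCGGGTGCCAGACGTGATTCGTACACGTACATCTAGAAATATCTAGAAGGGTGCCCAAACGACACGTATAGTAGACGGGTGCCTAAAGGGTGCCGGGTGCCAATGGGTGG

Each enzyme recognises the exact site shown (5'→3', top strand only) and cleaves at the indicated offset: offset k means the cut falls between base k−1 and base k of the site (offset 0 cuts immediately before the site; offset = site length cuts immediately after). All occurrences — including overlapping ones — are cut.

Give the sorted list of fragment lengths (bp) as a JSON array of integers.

Per-enzyme occurrences:
  QalV (TCTAGAA, off=3): starts [40, 47, 89, 163, 173] → cuts [43, 50, 92, 166, 176]
  NpsIX (GTGA, off=1): starts [32, 83, 98, 102, 145, 241] → cuts [0, 33, 84, 99, 103, 146]
  DwuI (ACACGTA, off=6): starts [2, 154, 193] → cuts [8, 160, 199]
  PtaI (AGAC, off=1): starts [63, 74, 119, 141, 204] → cuts [64, 75, 120, 142, 205]
  EstIII (GGGTGCC, off=6): starts [24, 56, 110, 134, 180, 208, 219, 226] → cuts [30, 62, 116, 140, 186, 214, 225, 232]

Pooled cuts: [0, 8, 30, 33, 43, 50, 62, 64, 75, 84, 92, 99, 103, 116, 120, 140, 142, 146, 160, 166, 176, 186, 199, 205, 214, 225, 232]

Fragments:
  0→8: 8 bp
  8→30: 22 bp
  30→33: 3 bp
  33→43: 10 bp
  43→50: 7 bp
  50→62: 12 bp
  62→64: 2 bp
  64→75: 11 bp
  75→84: 9 bp
  84→92: 8 bp
  92→99: 7 bp
  99→103: 4 bp
  103→116: 13 bp
  116→120: 4 bp
  120→140: 20 bp
  140→142: 2 bp
  142→146: 4 bp
  146→160: 14 bp
  160→166: 6 bp
  166→176: 10 bp
  176→186: 10 bp
  186→199: 13 bp
  199→205: 6 bp
  205→214: 9 bp
  214→225: 11 bp
  225→232: 7 bp
  232→0 (wrap): 242-232+0 = 10 bp

[2,2,3,4,4,4,6,6,7,7,7,8,8,9,9,10,10,10,10,11,11,12,13,13,14,20,22]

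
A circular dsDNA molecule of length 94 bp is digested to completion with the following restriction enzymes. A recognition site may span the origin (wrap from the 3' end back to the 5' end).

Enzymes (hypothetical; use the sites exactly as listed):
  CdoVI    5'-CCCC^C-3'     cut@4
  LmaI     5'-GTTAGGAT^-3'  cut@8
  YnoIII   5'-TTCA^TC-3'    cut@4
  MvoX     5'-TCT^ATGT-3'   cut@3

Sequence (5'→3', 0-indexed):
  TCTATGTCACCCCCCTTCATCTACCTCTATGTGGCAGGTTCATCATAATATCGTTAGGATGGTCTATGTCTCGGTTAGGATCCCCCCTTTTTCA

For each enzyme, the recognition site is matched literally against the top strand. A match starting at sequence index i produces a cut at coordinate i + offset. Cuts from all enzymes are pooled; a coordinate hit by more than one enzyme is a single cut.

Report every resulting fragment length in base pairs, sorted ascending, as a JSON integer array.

Per-enzyme occurrences:
  CdoVI CCCCC/4: at [9, 10, 81, 82] ⇒ [13, 14, 85, 86]
  LmaI GTTAGGAT/8: at [52, 73] ⇒ [60, 81]
  YnoIII TTCATC/4: at [15, 38, 90] ⇒ [0, 19, 42]
  MvoX TCTATGT/3: at [0, 25, 62] ⇒ [3, 28, 65]

All cut coordinates (distinct, sorted): [0, 3, 13, 14, 19, 28, 42, 60, 65, 81, 85, 86]

Fragment lengths:
  0→3: 3 bp
  3→13: 10 bp
  13→14: 1 bp
  14→19: 5 bp
  19→28: 9 bp
  28→42: 14 bp
  42→60: 18 bp
  60→65: 5 bp
  65→81: 16 bp
  81→85: 4 bp
  85→86: 1 bp
  86→0 (wrap): 94-86+0 = 8 bp

[1,1,3,4,5,5,8,9,10,14,16,18]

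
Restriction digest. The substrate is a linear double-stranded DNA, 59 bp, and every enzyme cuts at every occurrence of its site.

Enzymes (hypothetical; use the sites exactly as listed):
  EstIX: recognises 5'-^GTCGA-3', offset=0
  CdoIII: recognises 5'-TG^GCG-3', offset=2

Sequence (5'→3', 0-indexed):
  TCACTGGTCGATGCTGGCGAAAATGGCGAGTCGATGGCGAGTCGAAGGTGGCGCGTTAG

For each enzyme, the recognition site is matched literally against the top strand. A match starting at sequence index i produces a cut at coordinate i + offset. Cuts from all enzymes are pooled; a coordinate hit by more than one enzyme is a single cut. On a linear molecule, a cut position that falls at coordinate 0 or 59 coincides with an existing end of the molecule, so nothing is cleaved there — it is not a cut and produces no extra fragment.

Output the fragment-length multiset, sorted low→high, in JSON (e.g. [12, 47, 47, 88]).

[4,4,6,7,9,9,10,10]

Site scan:
  EstIX (GTCGA, off=0): starts [6, 29, 40] → cuts [6, 29, 40]
  CdoIII (TGGCG, off=2): starts [14, 23, 34, 48] → cuts [16, 25, 36, 50]

All cut coordinates (distinct, sorted): [6, 16, 25, 29, 36, 40, 50]

Fragments:
  [0,6): 6 bp
  [6,16): 10 bp
  [16,25): 9 bp
  [25,29): 4 bp
  [29,36): 7 bp
  [36,40): 4 bp
  [40,50): 10 bp
  [50,59): 9 bp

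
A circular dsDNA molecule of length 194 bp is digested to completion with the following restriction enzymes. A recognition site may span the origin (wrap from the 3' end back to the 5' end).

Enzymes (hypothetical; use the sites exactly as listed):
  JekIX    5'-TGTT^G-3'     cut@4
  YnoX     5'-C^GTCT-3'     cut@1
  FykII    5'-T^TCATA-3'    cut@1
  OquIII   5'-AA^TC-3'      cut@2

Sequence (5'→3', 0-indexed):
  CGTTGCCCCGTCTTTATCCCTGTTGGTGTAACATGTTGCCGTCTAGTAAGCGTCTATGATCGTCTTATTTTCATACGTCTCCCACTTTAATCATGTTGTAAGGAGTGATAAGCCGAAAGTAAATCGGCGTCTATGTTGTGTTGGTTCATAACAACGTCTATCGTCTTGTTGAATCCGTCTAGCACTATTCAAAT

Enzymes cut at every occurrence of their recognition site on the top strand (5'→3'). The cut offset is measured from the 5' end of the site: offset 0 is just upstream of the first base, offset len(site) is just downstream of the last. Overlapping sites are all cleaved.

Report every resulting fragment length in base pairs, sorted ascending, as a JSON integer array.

[3,3,3,3,5,5,6,7,7,8,9,9,10,10,10,11,13,14,15,17,26]

Site scan:
  JekIX TGTTG/4: at [20, 33, 93, 133, 138, 166] ⇒ [24, 37, 97, 137, 142, 170]
  YnoX CGTCT/1: at [8, 39, 50, 60, 75, 127, 154, 161, 175] ⇒ [9, 40, 51, 61, 76, 128, 155, 162, 176]
  FykII TTCATA/1: at [69, 144] ⇒ [70, 145]
  OquIII AATC/2: at [88, 121, 171, 191] ⇒ [90, 123, 173, 193]

Pooled cuts: [9, 24, 37, 40, 51, 61, 70, 76, 90, 97, 123, 128, 137, 142, 145, 155, 162, 170, 173, 176, 193]

Fragment lengths:
  9→24: 15 bp
  24→37: 13 bp
  37→40: 3 bp
  40→51: 11 bp
  51→61: 10 bp
  61→70: 9 bp
  70→76: 6 bp
  76→90: 14 bp
  90→97: 7 bp
  97→123: 26 bp
  123→128: 5 bp
  128→137: 9 bp
  137→142: 5 bp
  142→145: 3 bp
  145→155: 10 bp
  155→162: 7 bp
  162→170: 8 bp
  170→173: 3 bp
  173→176: 3 bp
  176→193: 17 bp
  193→9 (wrap): 194-193+9 = 10 bp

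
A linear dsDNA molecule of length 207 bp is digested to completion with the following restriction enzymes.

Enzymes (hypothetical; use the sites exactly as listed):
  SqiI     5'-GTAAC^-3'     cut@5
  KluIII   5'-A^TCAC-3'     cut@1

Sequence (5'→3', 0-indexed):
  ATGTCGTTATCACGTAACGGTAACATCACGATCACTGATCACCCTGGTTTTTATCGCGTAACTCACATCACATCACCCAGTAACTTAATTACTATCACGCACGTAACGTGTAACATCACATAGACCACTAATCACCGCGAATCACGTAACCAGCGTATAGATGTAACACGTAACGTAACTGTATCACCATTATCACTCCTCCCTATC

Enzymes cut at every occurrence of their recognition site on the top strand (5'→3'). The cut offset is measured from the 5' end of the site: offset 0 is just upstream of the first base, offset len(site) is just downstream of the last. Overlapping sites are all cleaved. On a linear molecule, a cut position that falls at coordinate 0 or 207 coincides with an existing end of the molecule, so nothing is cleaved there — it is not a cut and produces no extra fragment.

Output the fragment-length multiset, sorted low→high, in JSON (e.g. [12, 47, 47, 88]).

[1,1,4,5,5,5,6,6,7,7,7,9,9,9,9,10,10,12,13,15,16,17,24]

Site scan:
  SqiI (GTAAC, off=5): starts [13, 19, 57, 79, 102, 109, 145, 162, 169, 174] → cuts [18, 24, 62, 84, 107, 114, 150, 167, 174, 179]
  KluIII (ATCAC, off=1): starts [8, 24, 30, 37, 66, 71, 93, 114, 130, 140, 182, 191] → cuts [9, 25, 31, 38, 67, 72, 94, 115, 131, 141, 183, 192]

Pooled cuts: [9, 18, 24, 25, 31, 38, 62, 67, 72, 84, 94, 107, 114, 115, 131, 141, 150, 167, 174, 179, 183, 192]

Fragment lengths:
  [0,9): 9 bp
  [9,18): 9 bp
  [18,24): 6 bp
  [24,25): 1 bp
  [25,31): 6 bp
  [31,38): 7 bp
  [38,62): 24 bp
  [62,67): 5 bp
  [67,72): 5 bp
  [72,84): 12 bp
  [84,94): 10 bp
  [94,107): 13 bp
  [107,114): 7 bp
  [114,115): 1 bp
  [115,131): 16 bp
  [131,141): 10 bp
  [141,150): 9 bp
  [150,167): 17 bp
  [167,174): 7 bp
  [174,179): 5 bp
  [179,183): 4 bp
  [183,192): 9 bp
  [192,207): 15 bp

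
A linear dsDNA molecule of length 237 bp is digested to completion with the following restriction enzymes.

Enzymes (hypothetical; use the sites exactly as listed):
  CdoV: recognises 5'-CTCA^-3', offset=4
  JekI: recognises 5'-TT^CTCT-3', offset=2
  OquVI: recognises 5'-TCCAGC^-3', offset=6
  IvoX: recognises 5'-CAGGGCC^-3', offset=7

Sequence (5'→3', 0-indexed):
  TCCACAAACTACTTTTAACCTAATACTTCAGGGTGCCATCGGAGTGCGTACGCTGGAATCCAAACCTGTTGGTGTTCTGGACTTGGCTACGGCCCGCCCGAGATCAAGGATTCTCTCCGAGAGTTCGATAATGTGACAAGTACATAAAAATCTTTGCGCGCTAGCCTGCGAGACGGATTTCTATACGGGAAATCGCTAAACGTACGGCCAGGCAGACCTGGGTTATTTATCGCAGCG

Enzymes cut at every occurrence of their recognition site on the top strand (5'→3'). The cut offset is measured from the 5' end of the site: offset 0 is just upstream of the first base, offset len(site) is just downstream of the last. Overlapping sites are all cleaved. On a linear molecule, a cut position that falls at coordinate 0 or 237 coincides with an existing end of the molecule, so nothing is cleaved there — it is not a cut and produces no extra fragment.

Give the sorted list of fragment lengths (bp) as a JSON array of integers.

[112,125]

Per-enzyme occurrences:
  CdoV (CTCA, off=4): no sites
  JekI (TTCTCT, off=2): starts [110] → cuts [112]
  OquVI (TCCAGC, off=6): no sites
  IvoX (CAGGGCC, off=7): no sites

Pooled cuts: [112]

Fragments:
  [0,112): 112 bp
  [112,237): 125 bp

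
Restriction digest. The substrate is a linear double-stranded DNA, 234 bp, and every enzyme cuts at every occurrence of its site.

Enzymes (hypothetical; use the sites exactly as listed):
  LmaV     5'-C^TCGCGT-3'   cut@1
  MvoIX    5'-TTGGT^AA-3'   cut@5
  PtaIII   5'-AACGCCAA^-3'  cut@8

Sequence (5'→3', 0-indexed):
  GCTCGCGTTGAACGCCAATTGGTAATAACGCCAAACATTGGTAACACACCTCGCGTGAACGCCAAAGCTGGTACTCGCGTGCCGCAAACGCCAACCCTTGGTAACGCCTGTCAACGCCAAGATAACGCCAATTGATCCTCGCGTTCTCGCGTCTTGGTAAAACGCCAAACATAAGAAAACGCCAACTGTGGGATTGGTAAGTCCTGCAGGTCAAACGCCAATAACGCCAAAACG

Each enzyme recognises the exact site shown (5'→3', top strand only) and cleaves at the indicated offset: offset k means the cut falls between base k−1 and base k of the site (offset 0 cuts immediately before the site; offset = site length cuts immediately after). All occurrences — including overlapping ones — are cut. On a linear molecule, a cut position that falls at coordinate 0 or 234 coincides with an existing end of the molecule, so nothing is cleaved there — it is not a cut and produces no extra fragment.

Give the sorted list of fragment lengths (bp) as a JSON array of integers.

[2,4,5,7,8,8,8,8,9,9,10,11,11,12,13,15,16,17,18,20,23]

Site scan:
  LmaV CTCGCGT/1: at [1, 49, 73, 137, 145] ⇒ [2, 50, 74, 138, 146]
  MvoIX TTGGTAA/5: at [18, 37, 97, 153, 193] ⇒ [23, 42, 102, 158, 198]
  PtaIII AACGCCAA/8: at [10, 26, 57, 86, 112, 123, 160, 177, 213, 222] ⇒ [18, 34, 65, 94, 120, 131, 168, 185, 221, 230]

All cut coordinates (distinct, sorted): [2, 18, 23, 34, 42, 50, 65, 74, 94, 102, 120, 131, 138, 146, 158, 168, 185, 198, 221, 230]

Fragments:
  [0,2): 2 bp
  [2,18): 16 bp
  [18,23): 5 bp
  [23,34): 11 bp
  [34,42): 8 bp
  [42,50): 8 bp
  [50,65): 15 bp
  [65,74): 9 bp
  [74,94): 20 bp
  [94,102): 8 bp
  [102,120): 18 bp
  [120,131): 11 bp
  [131,138): 7 bp
  [138,146): 8 bp
  [146,158): 12 bp
  [158,168): 10 bp
  [168,185): 17 bp
  [185,198): 13 bp
  [198,221): 23 bp
  [221,230): 9 bp
  [230,234): 4 bp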